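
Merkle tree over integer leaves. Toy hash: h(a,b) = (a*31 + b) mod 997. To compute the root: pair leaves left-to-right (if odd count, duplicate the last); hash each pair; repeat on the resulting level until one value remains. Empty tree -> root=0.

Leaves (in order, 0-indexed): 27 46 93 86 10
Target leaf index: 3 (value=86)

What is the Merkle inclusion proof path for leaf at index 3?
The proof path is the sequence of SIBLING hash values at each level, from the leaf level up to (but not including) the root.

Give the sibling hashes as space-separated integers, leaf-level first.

L0 (leaves): [27, 46, 93, 86, 10], target index=3
L1: h(27,46)=(27*31+46)%997=883 [pair 0] h(93,86)=(93*31+86)%997=975 [pair 1] h(10,10)=(10*31+10)%997=320 [pair 2] -> [883, 975, 320]
  Sibling for proof at L0: 93
L2: h(883,975)=(883*31+975)%997=432 [pair 0] h(320,320)=(320*31+320)%997=270 [pair 1] -> [432, 270]
  Sibling for proof at L1: 883
L3: h(432,270)=(432*31+270)%997=701 [pair 0] -> [701]
  Sibling for proof at L2: 270
Root: 701
Proof path (sibling hashes from leaf to root): [93, 883, 270]

Answer: 93 883 270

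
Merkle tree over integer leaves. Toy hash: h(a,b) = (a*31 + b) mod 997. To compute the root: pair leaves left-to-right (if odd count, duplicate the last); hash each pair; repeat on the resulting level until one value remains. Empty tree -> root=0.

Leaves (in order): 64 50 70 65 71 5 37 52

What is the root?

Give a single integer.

Answer: 841

Derivation:
L0: [64, 50, 70, 65, 71, 5, 37, 52]
L1: h(64,50)=(64*31+50)%997=40 h(70,65)=(70*31+65)%997=241 h(71,5)=(71*31+5)%997=212 h(37,52)=(37*31+52)%997=202 -> [40, 241, 212, 202]
L2: h(40,241)=(40*31+241)%997=484 h(212,202)=(212*31+202)%997=792 -> [484, 792]
L3: h(484,792)=(484*31+792)%997=841 -> [841]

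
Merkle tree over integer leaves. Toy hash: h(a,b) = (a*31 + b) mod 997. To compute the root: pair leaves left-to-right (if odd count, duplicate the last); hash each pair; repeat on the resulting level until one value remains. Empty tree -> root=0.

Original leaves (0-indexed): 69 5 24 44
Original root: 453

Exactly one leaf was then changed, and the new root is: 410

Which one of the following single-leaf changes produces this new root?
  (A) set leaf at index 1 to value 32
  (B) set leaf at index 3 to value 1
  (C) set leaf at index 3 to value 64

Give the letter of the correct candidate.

Original leaves: [69, 5, 24, 44]
Target new root: 410
Try each candidate change and compute the resulting root:
Candidate A: set leaf[1] = 32 -> leaves = [69, 32, 24, 44]
  L0: [69, 32, 24, 44]
  L1: h(69,32)=(69*31+32)%997=177 h(24,44)=(24*31+44)%997=788 -> [177, 788]
  L2: h(177,788)=(177*31+788)%997=293 -> [293]
  root = 293 != target 410
Candidate B: set leaf[3] = 1 -> leaves = [69, 5, 24, 1]
  L0: [69, 5, 24, 1]
  L1: h(69,5)=(69*31+5)%997=150 h(24,1)=(24*31+1)%997=745 -> [150, 745]
  L2: h(150,745)=(150*31+745)%997=410 -> [410]
  root = 410 == target 410  ** MATCH **
Candidate C: set leaf[3] = 64 -> leaves = [69, 5, 24, 64]
  L0: [69, 5, 24, 64]
  L1: h(69,5)=(69*31+5)%997=150 h(24,64)=(24*31+64)%997=808 -> [150, 808]
  L2: h(150,808)=(150*31+808)%997=473 -> [473]
  root = 473 != target 410
Candidate B produces the target root.

Answer: B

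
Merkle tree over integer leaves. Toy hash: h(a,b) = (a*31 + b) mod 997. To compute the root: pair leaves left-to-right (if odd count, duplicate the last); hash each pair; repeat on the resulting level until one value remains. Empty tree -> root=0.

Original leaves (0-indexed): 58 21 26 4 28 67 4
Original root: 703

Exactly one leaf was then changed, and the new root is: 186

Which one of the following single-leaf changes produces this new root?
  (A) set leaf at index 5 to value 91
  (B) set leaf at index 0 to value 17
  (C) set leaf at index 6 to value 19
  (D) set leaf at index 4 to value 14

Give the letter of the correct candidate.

Answer: C

Derivation:
Original leaves: [58, 21, 26, 4, 28, 67, 4]
Target new root: 186
Try each candidate change and compute the resulting root:
Candidate A: set leaf[5] = 91 -> leaves = [58, 21, 26, 4, 28, 91, 4]
  L0: [58, 21, 26, 4, 28, 91, 4]
  L1: h(58,21)=(58*31+21)%997=822 h(26,4)=(26*31+4)%997=810 h(28,91)=(28*31+91)%997=959 h(4,4)=(4*31+4)%997=128 -> [822, 810, 959, 128]
  L2: h(822,810)=(822*31+810)%997=370 h(959,128)=(959*31+128)%997=944 -> [370, 944]
  L3: h(370,944)=(370*31+944)%997=450 -> [450]
  root = 450 != target 186
Candidate B: set leaf[0] = 17 -> leaves = [17, 21, 26, 4, 28, 67, 4]
  L0: [17, 21, 26, 4, 28, 67, 4]
  L1: h(17,21)=(17*31+21)%997=548 h(26,4)=(26*31+4)%997=810 h(28,67)=(28*31+67)%997=935 h(4,4)=(4*31+4)%997=128 -> [548, 810, 935, 128]
  L2: h(548,810)=(548*31+810)%997=849 h(935,128)=(935*31+128)%997=200 -> [849, 200]
  L3: h(849,200)=(849*31+200)%997=597 -> [597]
  root = 597 != target 186
Candidate C: set leaf[6] = 19 -> leaves = [58, 21, 26, 4, 28, 67, 19]
  L0: [58, 21, 26, 4, 28, 67, 19]
  L1: h(58,21)=(58*31+21)%997=822 h(26,4)=(26*31+4)%997=810 h(28,67)=(28*31+67)%997=935 h(19,19)=(19*31+19)%997=608 -> [822, 810, 935, 608]
  L2: h(822,810)=(822*31+810)%997=370 h(935,608)=(935*31+608)%997=680 -> [370, 680]
  L3: h(370,680)=(370*31+680)%997=186 -> [186]
  root = 186 == target 186  ** MATCH **
Candidate D: set leaf[4] = 14 -> leaves = [58, 21, 26, 4, 14, 67, 4]
  L0: [58, 21, 26, 4, 14, 67, 4]
  L1: h(58,21)=(58*31+21)%997=822 h(26,4)=(26*31+4)%997=810 h(14,67)=(14*31+67)%997=501 h(4,4)=(4*31+4)%997=128 -> [822, 810, 501, 128]
  L2: h(822,810)=(822*31+810)%997=370 h(501,128)=(501*31+128)%997=704 -> [370, 704]
  L3: h(370,704)=(370*31+704)%997=210 -> [210]
  root = 210 != target 186
Candidate C produces the target root.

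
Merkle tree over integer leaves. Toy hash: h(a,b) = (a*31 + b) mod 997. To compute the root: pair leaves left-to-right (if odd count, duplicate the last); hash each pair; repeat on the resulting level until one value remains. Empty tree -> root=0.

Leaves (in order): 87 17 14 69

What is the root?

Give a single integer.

Answer: 889

Derivation:
L0: [87, 17, 14, 69]
L1: h(87,17)=(87*31+17)%997=720 h(14,69)=(14*31+69)%997=503 -> [720, 503]
L2: h(720,503)=(720*31+503)%997=889 -> [889]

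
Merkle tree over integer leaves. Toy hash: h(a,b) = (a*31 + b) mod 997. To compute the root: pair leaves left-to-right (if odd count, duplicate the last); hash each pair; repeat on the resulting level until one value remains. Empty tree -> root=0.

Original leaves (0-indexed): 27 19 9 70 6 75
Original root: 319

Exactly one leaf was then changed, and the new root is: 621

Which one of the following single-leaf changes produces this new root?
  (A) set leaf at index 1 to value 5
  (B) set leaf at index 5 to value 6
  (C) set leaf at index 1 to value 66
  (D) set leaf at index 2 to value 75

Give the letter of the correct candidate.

Original leaves: [27, 19, 9, 70, 6, 75]
Target new root: 621
Try each candidate change and compute the resulting root:
Candidate A: set leaf[1] = 5 -> leaves = [27, 5, 9, 70, 6, 75]
  L0: [27, 5, 9, 70, 6, 75]
  L1: h(27,5)=(27*31+5)%997=842 h(9,70)=(9*31+70)%997=349 h(6,75)=(6*31+75)%997=261 -> [842, 349, 261]
  L2: h(842,349)=(842*31+349)%997=529 h(261,261)=(261*31+261)%997=376 -> [529, 376]
  L3: h(529,376)=(529*31+376)%997=823 -> [823]
  root = 823 != target 621
Candidate B: set leaf[5] = 6 -> leaves = [27, 19, 9, 70, 6, 6]
  L0: [27, 19, 9, 70, 6, 6]
  L1: h(27,19)=(27*31+19)%997=856 h(9,70)=(9*31+70)%997=349 h(6,6)=(6*31+6)%997=192 -> [856, 349, 192]
  L2: h(856,349)=(856*31+349)%997=963 h(192,192)=(192*31+192)%997=162 -> [963, 162]
  L3: h(963,162)=(963*31+162)%997=105 -> [105]
  root = 105 != target 621
Candidate C: set leaf[1] = 66 -> leaves = [27, 66, 9, 70, 6, 75]
  L0: [27, 66, 9, 70, 6, 75]
  L1: h(27,66)=(27*31+66)%997=903 h(9,70)=(9*31+70)%997=349 h(6,75)=(6*31+75)%997=261 -> [903, 349, 261]
  L2: h(903,349)=(903*31+349)%997=426 h(261,261)=(261*31+261)%997=376 -> [426, 376]
  L3: h(426,376)=(426*31+376)%997=621 -> [621]
  root = 621 == target 621  ** MATCH **
Candidate D: set leaf[2] = 75 -> leaves = [27, 19, 75, 70, 6, 75]
  L0: [27, 19, 75, 70, 6, 75]
  L1: h(27,19)=(27*31+19)%997=856 h(75,70)=(75*31+70)%997=401 h(6,75)=(6*31+75)%997=261 -> [856, 401, 261]
  L2: h(856,401)=(856*31+401)%997=18 h(261,261)=(261*31+261)%997=376 -> [18, 376]
  L3: h(18,376)=(18*31+376)%997=934 -> [934]
  root = 934 != target 621
Candidate C produces the target root.

Answer: C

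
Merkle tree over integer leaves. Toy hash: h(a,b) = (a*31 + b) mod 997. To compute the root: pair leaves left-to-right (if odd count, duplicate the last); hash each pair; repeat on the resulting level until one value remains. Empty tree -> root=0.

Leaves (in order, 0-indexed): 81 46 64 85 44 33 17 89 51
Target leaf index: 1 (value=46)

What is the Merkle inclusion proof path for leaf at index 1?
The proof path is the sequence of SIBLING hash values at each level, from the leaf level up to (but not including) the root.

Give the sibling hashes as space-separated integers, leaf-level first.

L0 (leaves): [81, 46, 64, 85, 44, 33, 17, 89, 51], target index=1
L1: h(81,46)=(81*31+46)%997=563 [pair 0] h(64,85)=(64*31+85)%997=75 [pair 1] h(44,33)=(44*31+33)%997=400 [pair 2] h(17,89)=(17*31+89)%997=616 [pair 3] h(51,51)=(51*31+51)%997=635 [pair 4] -> [563, 75, 400, 616, 635]
  Sibling for proof at L0: 81
L2: h(563,75)=(563*31+75)%997=579 [pair 0] h(400,616)=(400*31+616)%997=55 [pair 1] h(635,635)=(635*31+635)%997=380 [pair 2] -> [579, 55, 380]
  Sibling for proof at L1: 75
L3: h(579,55)=(579*31+55)%997=58 [pair 0] h(380,380)=(380*31+380)%997=196 [pair 1] -> [58, 196]
  Sibling for proof at L2: 55
L4: h(58,196)=(58*31+196)%997=0 [pair 0] -> [0]
  Sibling for proof at L3: 196
Root: 0
Proof path (sibling hashes from leaf to root): [81, 75, 55, 196]

Answer: 81 75 55 196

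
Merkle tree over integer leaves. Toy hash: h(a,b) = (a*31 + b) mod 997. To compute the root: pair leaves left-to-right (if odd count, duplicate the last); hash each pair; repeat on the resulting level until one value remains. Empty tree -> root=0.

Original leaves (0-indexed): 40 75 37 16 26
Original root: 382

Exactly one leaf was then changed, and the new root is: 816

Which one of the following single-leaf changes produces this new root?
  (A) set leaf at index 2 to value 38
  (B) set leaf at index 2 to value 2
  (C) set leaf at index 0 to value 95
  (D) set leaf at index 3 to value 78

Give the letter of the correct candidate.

Original leaves: [40, 75, 37, 16, 26]
Target new root: 816
Try each candidate change and compute the resulting root:
Candidate A: set leaf[2] = 38 -> leaves = [40, 75, 38, 16, 26]
  L0: [40, 75, 38, 16, 26]
  L1: h(40,75)=(40*31+75)%997=318 h(38,16)=(38*31+16)%997=197 h(26,26)=(26*31+26)%997=832 -> [318, 197, 832]
  L2: h(318,197)=(318*31+197)%997=85 h(832,832)=(832*31+832)%997=702 -> [85, 702]
  L3: h(85,702)=(85*31+702)%997=346 -> [346]
  root = 346 != target 816
Candidate B: set leaf[2] = 2 -> leaves = [40, 75, 2, 16, 26]
  L0: [40, 75, 2, 16, 26]
  L1: h(40,75)=(40*31+75)%997=318 h(2,16)=(2*31+16)%997=78 h(26,26)=(26*31+26)%997=832 -> [318, 78, 832]
  L2: h(318,78)=(318*31+78)%997=963 h(832,832)=(832*31+832)%997=702 -> [963, 702]
  L3: h(963,702)=(963*31+702)%997=645 -> [645]
  root = 645 != target 816
Candidate C: set leaf[0] = 95 -> leaves = [95, 75, 37, 16, 26]
  L0: [95, 75, 37, 16, 26]
  L1: h(95,75)=(95*31+75)%997=29 h(37,16)=(37*31+16)%997=166 h(26,26)=(26*31+26)%997=832 -> [29, 166, 832]
  L2: h(29,166)=(29*31+166)%997=68 h(832,832)=(832*31+832)%997=702 -> [68, 702]
  L3: h(68,702)=(68*31+702)%997=816 -> [816]
  root = 816 == target 816  ** MATCH **
Candidate D: set leaf[3] = 78 -> leaves = [40, 75, 37, 78, 26]
  L0: [40, 75, 37, 78, 26]
  L1: h(40,75)=(40*31+75)%997=318 h(37,78)=(37*31+78)%997=228 h(26,26)=(26*31+26)%997=832 -> [318, 228, 832]
  L2: h(318,228)=(318*31+228)%997=116 h(832,832)=(832*31+832)%997=702 -> [116, 702]
  L3: h(116,702)=(116*31+702)%997=310 -> [310]
  root = 310 != target 816
Candidate C produces the target root.

Answer: C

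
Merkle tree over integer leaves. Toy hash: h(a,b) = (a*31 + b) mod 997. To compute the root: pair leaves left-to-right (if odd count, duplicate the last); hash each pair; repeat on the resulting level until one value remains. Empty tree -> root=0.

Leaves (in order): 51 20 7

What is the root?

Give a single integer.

L0: [51, 20, 7]
L1: h(51,20)=(51*31+20)%997=604 h(7,7)=(7*31+7)%997=224 -> [604, 224]
L2: h(604,224)=(604*31+224)%997=5 -> [5]

Answer: 5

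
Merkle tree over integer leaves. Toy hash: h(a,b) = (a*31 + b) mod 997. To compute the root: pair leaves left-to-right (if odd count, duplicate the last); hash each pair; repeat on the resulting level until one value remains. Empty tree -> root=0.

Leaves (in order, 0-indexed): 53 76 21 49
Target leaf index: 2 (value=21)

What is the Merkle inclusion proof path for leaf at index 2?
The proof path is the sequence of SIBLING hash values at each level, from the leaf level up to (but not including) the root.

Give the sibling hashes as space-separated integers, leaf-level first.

L0 (leaves): [53, 76, 21, 49], target index=2
L1: h(53,76)=(53*31+76)%997=722 [pair 0] h(21,49)=(21*31+49)%997=700 [pair 1] -> [722, 700]
  Sibling for proof at L0: 49
L2: h(722,700)=(722*31+700)%997=151 [pair 0] -> [151]
  Sibling for proof at L1: 722
Root: 151
Proof path (sibling hashes from leaf to root): [49, 722]

Answer: 49 722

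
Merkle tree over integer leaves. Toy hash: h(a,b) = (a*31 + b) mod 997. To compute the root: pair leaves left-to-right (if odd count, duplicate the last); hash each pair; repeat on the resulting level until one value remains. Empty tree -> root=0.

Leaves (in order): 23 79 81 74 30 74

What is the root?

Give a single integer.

Answer: 3

Derivation:
L0: [23, 79, 81, 74, 30, 74]
L1: h(23,79)=(23*31+79)%997=792 h(81,74)=(81*31+74)%997=591 h(30,74)=(30*31+74)%997=7 -> [792, 591, 7]
L2: h(792,591)=(792*31+591)%997=218 h(7,7)=(7*31+7)%997=224 -> [218, 224]
L3: h(218,224)=(218*31+224)%997=3 -> [3]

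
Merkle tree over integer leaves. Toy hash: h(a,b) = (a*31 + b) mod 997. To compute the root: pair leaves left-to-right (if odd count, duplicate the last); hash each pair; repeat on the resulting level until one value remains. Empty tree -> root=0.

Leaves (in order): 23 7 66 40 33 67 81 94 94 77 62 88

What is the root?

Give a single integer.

Answer: 891

Derivation:
L0: [23, 7, 66, 40, 33, 67, 81, 94, 94, 77, 62, 88]
L1: h(23,7)=(23*31+7)%997=720 h(66,40)=(66*31+40)%997=92 h(33,67)=(33*31+67)%997=93 h(81,94)=(81*31+94)%997=611 h(94,77)=(94*31+77)%997=0 h(62,88)=(62*31+88)%997=16 -> [720, 92, 93, 611, 0, 16]
L2: h(720,92)=(720*31+92)%997=478 h(93,611)=(93*31+611)%997=503 h(0,16)=(0*31+16)%997=16 -> [478, 503, 16]
L3: h(478,503)=(478*31+503)%997=366 h(16,16)=(16*31+16)%997=512 -> [366, 512]
L4: h(366,512)=(366*31+512)%997=891 -> [891]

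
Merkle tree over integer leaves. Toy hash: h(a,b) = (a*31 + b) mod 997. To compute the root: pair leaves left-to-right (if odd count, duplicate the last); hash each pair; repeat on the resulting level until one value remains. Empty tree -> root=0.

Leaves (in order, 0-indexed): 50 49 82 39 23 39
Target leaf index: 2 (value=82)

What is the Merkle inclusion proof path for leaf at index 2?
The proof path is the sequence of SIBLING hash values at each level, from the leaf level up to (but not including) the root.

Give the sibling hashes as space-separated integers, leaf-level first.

L0 (leaves): [50, 49, 82, 39, 23, 39], target index=2
L1: h(50,49)=(50*31+49)%997=602 [pair 0] h(82,39)=(82*31+39)%997=587 [pair 1] h(23,39)=(23*31+39)%997=752 [pair 2] -> [602, 587, 752]
  Sibling for proof at L0: 39
L2: h(602,587)=(602*31+587)%997=306 [pair 0] h(752,752)=(752*31+752)%997=136 [pair 1] -> [306, 136]
  Sibling for proof at L1: 602
L3: h(306,136)=(306*31+136)%997=649 [pair 0] -> [649]
  Sibling for proof at L2: 136
Root: 649
Proof path (sibling hashes from leaf to root): [39, 602, 136]

Answer: 39 602 136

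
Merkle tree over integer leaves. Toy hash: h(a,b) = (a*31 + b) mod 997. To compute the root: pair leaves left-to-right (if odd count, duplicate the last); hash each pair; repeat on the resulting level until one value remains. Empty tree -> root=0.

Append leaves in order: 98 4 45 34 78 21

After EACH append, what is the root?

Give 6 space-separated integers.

After append 98 (leaves=[98]):
  L0: [98]
  root=98
After append 4 (leaves=[98, 4]):
  L0: [98, 4]
  L1: h(98,4)=(98*31+4)%997=51 -> [51]
  root=51
After append 45 (leaves=[98, 4, 45]):
  L0: [98, 4, 45]
  L1: h(98,4)=(98*31+4)%997=51 h(45,45)=(45*31+45)%997=443 -> [51, 443]
  L2: h(51,443)=(51*31+443)%997=30 -> [30]
  root=30
After append 34 (leaves=[98, 4, 45, 34]):
  L0: [98, 4, 45, 34]
  L1: h(98,4)=(98*31+4)%997=51 h(45,34)=(45*31+34)%997=432 -> [51, 432]
  L2: h(51,432)=(51*31+432)%997=19 -> [19]
  root=19
After append 78 (leaves=[98, 4, 45, 34, 78]):
  L0: [98, 4, 45, 34, 78]
  L1: h(98,4)=(98*31+4)%997=51 h(45,34)=(45*31+34)%997=432 h(78,78)=(78*31+78)%997=502 -> [51, 432, 502]
  L2: h(51,432)=(51*31+432)%997=19 h(502,502)=(502*31+502)%997=112 -> [19, 112]
  L3: h(19,112)=(19*31+112)%997=701 -> [701]
  root=701
After append 21 (leaves=[98, 4, 45, 34, 78, 21]):
  L0: [98, 4, 45, 34, 78, 21]
  L1: h(98,4)=(98*31+4)%997=51 h(45,34)=(45*31+34)%997=432 h(78,21)=(78*31+21)%997=445 -> [51, 432, 445]
  L2: h(51,432)=(51*31+432)%997=19 h(445,445)=(445*31+445)%997=282 -> [19, 282]
  L3: h(19,282)=(19*31+282)%997=871 -> [871]
  root=871

Answer: 98 51 30 19 701 871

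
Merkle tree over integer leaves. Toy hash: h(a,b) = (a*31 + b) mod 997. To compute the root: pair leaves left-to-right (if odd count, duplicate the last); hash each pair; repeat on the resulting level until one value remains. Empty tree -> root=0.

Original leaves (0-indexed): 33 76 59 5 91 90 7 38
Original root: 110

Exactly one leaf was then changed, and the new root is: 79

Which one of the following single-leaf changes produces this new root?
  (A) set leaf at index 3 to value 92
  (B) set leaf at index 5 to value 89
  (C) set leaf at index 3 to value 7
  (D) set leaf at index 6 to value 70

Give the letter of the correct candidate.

Answer: B

Derivation:
Original leaves: [33, 76, 59, 5, 91, 90, 7, 38]
Target new root: 79
Try each candidate change and compute the resulting root:
Candidate A: set leaf[3] = 92 -> leaves = [33, 76, 59, 92, 91, 90, 7, 38]
  L0: [33, 76, 59, 92, 91, 90, 7, 38]
  L1: h(33,76)=(33*31+76)%997=102 h(59,92)=(59*31+92)%997=924 h(91,90)=(91*31+90)%997=917 h(7,38)=(7*31+38)%997=255 -> [102, 924, 917, 255]
  L2: h(102,924)=(102*31+924)%997=98 h(917,255)=(917*31+255)%997=766 -> [98, 766]
  L3: h(98,766)=(98*31+766)%997=813 -> [813]
  root = 813 != target 79
Candidate B: set leaf[5] = 89 -> leaves = [33, 76, 59, 5, 91, 89, 7, 38]
  L0: [33, 76, 59, 5, 91, 89, 7, 38]
  L1: h(33,76)=(33*31+76)%997=102 h(59,5)=(59*31+5)%997=837 h(91,89)=(91*31+89)%997=916 h(7,38)=(7*31+38)%997=255 -> [102, 837, 916, 255]
  L2: h(102,837)=(102*31+837)%997=11 h(916,255)=(916*31+255)%997=735 -> [11, 735]
  L3: h(11,735)=(11*31+735)%997=79 -> [79]
  root = 79 == target 79  ** MATCH **
Candidate C: set leaf[3] = 7 -> leaves = [33, 76, 59, 7, 91, 90, 7, 38]
  L0: [33, 76, 59, 7, 91, 90, 7, 38]
  L1: h(33,76)=(33*31+76)%997=102 h(59,7)=(59*31+7)%997=839 h(91,90)=(91*31+90)%997=917 h(7,38)=(7*31+38)%997=255 -> [102, 839, 917, 255]
  L2: h(102,839)=(102*31+839)%997=13 h(917,255)=(917*31+255)%997=766 -> [13, 766]
  L3: h(13,766)=(13*31+766)%997=172 -> [172]
  root = 172 != target 79
Candidate D: set leaf[6] = 70 -> leaves = [33, 76, 59, 5, 91, 90, 70, 38]
  L0: [33, 76, 59, 5, 91, 90, 70, 38]
  L1: h(33,76)=(33*31+76)%997=102 h(59,5)=(59*31+5)%997=837 h(91,90)=(91*31+90)%997=917 h(70,38)=(70*31+38)%997=214 -> [102, 837, 917, 214]
  L2: h(102,837)=(102*31+837)%997=11 h(917,214)=(917*31+214)%997=725 -> [11, 725]
  L3: h(11,725)=(11*31+725)%997=69 -> [69]
  root = 69 != target 79
Candidate B produces the target root.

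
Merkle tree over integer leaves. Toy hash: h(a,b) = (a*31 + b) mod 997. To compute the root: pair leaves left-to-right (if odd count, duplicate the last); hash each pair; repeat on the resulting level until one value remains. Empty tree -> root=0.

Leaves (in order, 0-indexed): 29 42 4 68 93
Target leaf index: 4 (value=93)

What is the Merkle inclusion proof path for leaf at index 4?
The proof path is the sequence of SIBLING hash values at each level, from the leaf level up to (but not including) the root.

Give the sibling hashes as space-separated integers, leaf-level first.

Answer: 93 982 450

Derivation:
L0 (leaves): [29, 42, 4, 68, 93], target index=4
L1: h(29,42)=(29*31+42)%997=941 [pair 0] h(4,68)=(4*31+68)%997=192 [pair 1] h(93,93)=(93*31+93)%997=982 [pair 2] -> [941, 192, 982]
  Sibling for proof at L0: 93
L2: h(941,192)=(941*31+192)%997=450 [pair 0] h(982,982)=(982*31+982)%997=517 [pair 1] -> [450, 517]
  Sibling for proof at L1: 982
L3: h(450,517)=(450*31+517)%997=509 [pair 0] -> [509]
  Sibling for proof at L2: 450
Root: 509
Proof path (sibling hashes from leaf to root): [93, 982, 450]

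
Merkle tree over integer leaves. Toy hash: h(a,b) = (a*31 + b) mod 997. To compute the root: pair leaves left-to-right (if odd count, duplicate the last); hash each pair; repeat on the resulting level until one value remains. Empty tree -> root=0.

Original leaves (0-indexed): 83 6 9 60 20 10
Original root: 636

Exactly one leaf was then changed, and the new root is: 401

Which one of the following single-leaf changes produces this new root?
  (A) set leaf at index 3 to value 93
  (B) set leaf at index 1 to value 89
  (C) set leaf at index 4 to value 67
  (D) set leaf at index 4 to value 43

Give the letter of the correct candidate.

Original leaves: [83, 6, 9, 60, 20, 10]
Target new root: 401
Try each candidate change and compute the resulting root:
Candidate A: set leaf[3] = 93 -> leaves = [83, 6, 9, 93, 20, 10]
  L0: [83, 6, 9, 93, 20, 10]
  L1: h(83,6)=(83*31+6)%997=585 h(9,93)=(9*31+93)%997=372 h(20,10)=(20*31+10)%997=630 -> [585, 372, 630]
  L2: h(585,372)=(585*31+372)%997=561 h(630,630)=(630*31+630)%997=220 -> [561, 220]
  L3: h(561,220)=(561*31+220)%997=662 -> [662]
  root = 662 != target 401
Candidate B: set leaf[1] = 89 -> leaves = [83, 89, 9, 60, 20, 10]
  L0: [83, 89, 9, 60, 20, 10]
  L1: h(83,89)=(83*31+89)%997=668 h(9,60)=(9*31+60)%997=339 h(20,10)=(20*31+10)%997=630 -> [668, 339, 630]
  L2: h(668,339)=(668*31+339)%997=110 h(630,630)=(630*31+630)%997=220 -> [110, 220]
  L3: h(110,220)=(110*31+220)%997=639 -> [639]
  root = 639 != target 401
Candidate C: set leaf[4] = 67 -> leaves = [83, 6, 9, 60, 67, 10]
  L0: [83, 6, 9, 60, 67, 10]
  L1: h(83,6)=(83*31+6)%997=585 h(9,60)=(9*31+60)%997=339 h(67,10)=(67*31+10)%997=93 -> [585, 339, 93]
  L2: h(585,339)=(585*31+339)%997=528 h(93,93)=(93*31+93)%997=982 -> [528, 982]
  L3: h(528,982)=(528*31+982)%997=401 -> [401]
  root = 401 == target 401  ** MATCH **
Candidate D: set leaf[4] = 43 -> leaves = [83, 6, 9, 60, 43, 10]
  L0: [83, 6, 9, 60, 43, 10]
  L1: h(83,6)=(83*31+6)%997=585 h(9,60)=(9*31+60)%997=339 h(43,10)=(43*31+10)%997=346 -> [585, 339, 346]
  L2: h(585,339)=(585*31+339)%997=528 h(346,346)=(346*31+346)%997=105 -> [528, 105]
  L3: h(528,105)=(528*31+105)%997=521 -> [521]
  root = 521 != target 401
Candidate C produces the target root.

Answer: C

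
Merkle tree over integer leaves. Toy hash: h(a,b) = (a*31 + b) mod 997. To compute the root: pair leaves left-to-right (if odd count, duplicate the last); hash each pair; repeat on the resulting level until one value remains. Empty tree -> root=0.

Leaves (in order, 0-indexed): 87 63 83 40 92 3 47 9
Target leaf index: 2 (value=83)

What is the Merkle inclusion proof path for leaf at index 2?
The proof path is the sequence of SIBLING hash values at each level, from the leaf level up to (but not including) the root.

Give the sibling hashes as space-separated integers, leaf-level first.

Answer: 40 766 241

Derivation:
L0 (leaves): [87, 63, 83, 40, 92, 3, 47, 9], target index=2
L1: h(87,63)=(87*31+63)%997=766 [pair 0] h(83,40)=(83*31+40)%997=619 [pair 1] h(92,3)=(92*31+3)%997=861 [pair 2] h(47,9)=(47*31+9)%997=469 [pair 3] -> [766, 619, 861, 469]
  Sibling for proof at L0: 40
L2: h(766,619)=(766*31+619)%997=437 [pair 0] h(861,469)=(861*31+469)%997=241 [pair 1] -> [437, 241]
  Sibling for proof at L1: 766
L3: h(437,241)=(437*31+241)%997=827 [pair 0] -> [827]
  Sibling for proof at L2: 241
Root: 827
Proof path (sibling hashes from leaf to root): [40, 766, 241]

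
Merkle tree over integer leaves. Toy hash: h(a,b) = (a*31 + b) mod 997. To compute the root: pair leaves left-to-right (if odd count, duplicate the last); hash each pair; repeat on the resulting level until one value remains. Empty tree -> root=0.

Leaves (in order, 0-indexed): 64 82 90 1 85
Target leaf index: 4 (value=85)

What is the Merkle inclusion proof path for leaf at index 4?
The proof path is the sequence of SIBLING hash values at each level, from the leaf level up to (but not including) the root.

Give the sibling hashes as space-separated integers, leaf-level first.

Answer: 85 726 38

Derivation:
L0 (leaves): [64, 82, 90, 1, 85], target index=4
L1: h(64,82)=(64*31+82)%997=72 [pair 0] h(90,1)=(90*31+1)%997=797 [pair 1] h(85,85)=(85*31+85)%997=726 [pair 2] -> [72, 797, 726]
  Sibling for proof at L0: 85
L2: h(72,797)=(72*31+797)%997=38 [pair 0] h(726,726)=(726*31+726)%997=301 [pair 1] -> [38, 301]
  Sibling for proof at L1: 726
L3: h(38,301)=(38*31+301)%997=482 [pair 0] -> [482]
  Sibling for proof at L2: 38
Root: 482
Proof path (sibling hashes from leaf to root): [85, 726, 38]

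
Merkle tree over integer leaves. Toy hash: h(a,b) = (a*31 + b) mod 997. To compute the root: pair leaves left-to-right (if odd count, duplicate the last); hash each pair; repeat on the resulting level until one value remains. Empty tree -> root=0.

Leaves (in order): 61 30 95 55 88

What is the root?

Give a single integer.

L0: [61, 30, 95, 55, 88]
L1: h(61,30)=(61*31+30)%997=924 h(95,55)=(95*31+55)%997=9 h(88,88)=(88*31+88)%997=822 -> [924, 9, 822]
L2: h(924,9)=(924*31+9)%997=737 h(822,822)=(822*31+822)%997=382 -> [737, 382]
L3: h(737,382)=(737*31+382)%997=298 -> [298]

Answer: 298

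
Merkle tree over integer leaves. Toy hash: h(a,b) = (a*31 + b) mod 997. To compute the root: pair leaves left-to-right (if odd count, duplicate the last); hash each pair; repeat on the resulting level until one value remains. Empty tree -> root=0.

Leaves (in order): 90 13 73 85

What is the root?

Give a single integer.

Answer: 508

Derivation:
L0: [90, 13, 73, 85]
L1: h(90,13)=(90*31+13)%997=809 h(73,85)=(73*31+85)%997=354 -> [809, 354]
L2: h(809,354)=(809*31+354)%997=508 -> [508]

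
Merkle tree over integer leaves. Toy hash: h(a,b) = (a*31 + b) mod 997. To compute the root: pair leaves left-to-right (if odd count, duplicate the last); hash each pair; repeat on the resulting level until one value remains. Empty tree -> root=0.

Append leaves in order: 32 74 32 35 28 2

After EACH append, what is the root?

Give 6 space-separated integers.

Answer: 32 69 172 175 199 364

Derivation:
After append 32 (leaves=[32]):
  L0: [32]
  root=32
After append 74 (leaves=[32, 74]):
  L0: [32, 74]
  L1: h(32,74)=(32*31+74)%997=69 -> [69]
  root=69
After append 32 (leaves=[32, 74, 32]):
  L0: [32, 74, 32]
  L1: h(32,74)=(32*31+74)%997=69 h(32,32)=(32*31+32)%997=27 -> [69, 27]
  L2: h(69,27)=(69*31+27)%997=172 -> [172]
  root=172
After append 35 (leaves=[32, 74, 32, 35]):
  L0: [32, 74, 32, 35]
  L1: h(32,74)=(32*31+74)%997=69 h(32,35)=(32*31+35)%997=30 -> [69, 30]
  L2: h(69,30)=(69*31+30)%997=175 -> [175]
  root=175
After append 28 (leaves=[32, 74, 32, 35, 28]):
  L0: [32, 74, 32, 35, 28]
  L1: h(32,74)=(32*31+74)%997=69 h(32,35)=(32*31+35)%997=30 h(28,28)=(28*31+28)%997=896 -> [69, 30, 896]
  L2: h(69,30)=(69*31+30)%997=175 h(896,896)=(896*31+896)%997=756 -> [175, 756]
  L3: h(175,756)=(175*31+756)%997=199 -> [199]
  root=199
After append 2 (leaves=[32, 74, 32, 35, 28, 2]):
  L0: [32, 74, 32, 35, 28, 2]
  L1: h(32,74)=(32*31+74)%997=69 h(32,35)=(32*31+35)%997=30 h(28,2)=(28*31+2)%997=870 -> [69, 30, 870]
  L2: h(69,30)=(69*31+30)%997=175 h(870,870)=(870*31+870)%997=921 -> [175, 921]
  L3: h(175,921)=(175*31+921)%997=364 -> [364]
  root=364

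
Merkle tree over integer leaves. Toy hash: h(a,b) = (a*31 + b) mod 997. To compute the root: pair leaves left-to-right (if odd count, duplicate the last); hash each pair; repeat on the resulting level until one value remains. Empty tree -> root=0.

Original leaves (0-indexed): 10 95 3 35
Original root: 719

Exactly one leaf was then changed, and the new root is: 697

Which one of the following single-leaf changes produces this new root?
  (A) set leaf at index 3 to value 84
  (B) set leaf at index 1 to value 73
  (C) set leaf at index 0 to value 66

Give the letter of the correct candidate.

Original leaves: [10, 95, 3, 35]
Target new root: 697
Try each candidate change and compute the resulting root:
Candidate A: set leaf[3] = 84 -> leaves = [10, 95, 3, 84]
  L0: [10, 95, 3, 84]
  L1: h(10,95)=(10*31+95)%997=405 h(3,84)=(3*31+84)%997=177 -> [405, 177]
  L2: h(405,177)=(405*31+177)%997=768 -> [768]
  root = 768 != target 697
Candidate B: set leaf[1] = 73 -> leaves = [10, 73, 3, 35]
  L0: [10, 73, 3, 35]
  L1: h(10,73)=(10*31+73)%997=383 h(3,35)=(3*31+35)%997=128 -> [383, 128]
  L2: h(383,128)=(383*31+128)%997=37 -> [37]
  root = 37 != target 697
Candidate C: set leaf[0] = 66 -> leaves = [66, 95, 3, 35]
  L0: [66, 95, 3, 35]
  L1: h(66,95)=(66*31+95)%997=147 h(3,35)=(3*31+35)%997=128 -> [147, 128]
  L2: h(147,128)=(147*31+128)%997=697 -> [697]
  root = 697 == target 697  ** MATCH **
Candidate C produces the target root.

Answer: C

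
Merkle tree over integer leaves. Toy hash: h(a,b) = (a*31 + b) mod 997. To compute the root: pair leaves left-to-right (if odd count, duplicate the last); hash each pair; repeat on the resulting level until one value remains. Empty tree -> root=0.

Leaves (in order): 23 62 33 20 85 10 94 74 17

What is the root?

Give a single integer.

L0: [23, 62, 33, 20, 85, 10, 94, 74, 17]
L1: h(23,62)=(23*31+62)%997=775 h(33,20)=(33*31+20)%997=46 h(85,10)=(85*31+10)%997=651 h(94,74)=(94*31+74)%997=994 h(17,17)=(17*31+17)%997=544 -> [775, 46, 651, 994, 544]
L2: h(775,46)=(775*31+46)%997=143 h(651,994)=(651*31+994)%997=238 h(544,544)=(544*31+544)%997=459 -> [143, 238, 459]
L3: h(143,238)=(143*31+238)%997=683 h(459,459)=(459*31+459)%997=730 -> [683, 730]
L4: h(683,730)=(683*31+730)%997=966 -> [966]

Answer: 966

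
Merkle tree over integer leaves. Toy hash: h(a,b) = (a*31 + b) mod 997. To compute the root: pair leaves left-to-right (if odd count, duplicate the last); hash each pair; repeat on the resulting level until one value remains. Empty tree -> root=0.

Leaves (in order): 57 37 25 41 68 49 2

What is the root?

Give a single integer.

Answer: 364

Derivation:
L0: [57, 37, 25, 41, 68, 49, 2]
L1: h(57,37)=(57*31+37)%997=807 h(25,41)=(25*31+41)%997=816 h(68,49)=(68*31+49)%997=163 h(2,2)=(2*31+2)%997=64 -> [807, 816, 163, 64]
L2: h(807,816)=(807*31+816)%997=908 h(163,64)=(163*31+64)%997=132 -> [908, 132]
L3: h(908,132)=(908*31+132)%997=364 -> [364]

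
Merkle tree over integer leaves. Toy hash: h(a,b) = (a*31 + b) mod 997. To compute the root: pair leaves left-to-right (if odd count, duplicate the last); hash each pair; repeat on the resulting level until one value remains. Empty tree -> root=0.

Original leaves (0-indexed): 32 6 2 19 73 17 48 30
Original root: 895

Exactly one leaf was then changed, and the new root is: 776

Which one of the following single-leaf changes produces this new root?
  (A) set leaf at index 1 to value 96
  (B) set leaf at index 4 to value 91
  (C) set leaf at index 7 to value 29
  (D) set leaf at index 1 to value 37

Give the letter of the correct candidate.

Original leaves: [32, 6, 2, 19, 73, 17, 48, 30]
Target new root: 776
Try each candidate change and compute the resulting root:
Candidate A: set leaf[1] = 96 -> leaves = [32, 96, 2, 19, 73, 17, 48, 30]
  L0: [32, 96, 2, 19, 73, 17, 48, 30]
  L1: h(32,96)=(32*31+96)%997=91 h(2,19)=(2*31+19)%997=81 h(73,17)=(73*31+17)%997=286 h(48,30)=(48*31+30)%997=521 -> [91, 81, 286, 521]
  L2: h(91,81)=(91*31+81)%997=908 h(286,521)=(286*31+521)%997=414 -> [908, 414]
  L3: h(908,414)=(908*31+414)%997=646 -> [646]
  root = 646 != target 776
Candidate B: set leaf[4] = 91 -> leaves = [32, 6, 2, 19, 91, 17, 48, 30]
  L0: [32, 6, 2, 19, 91, 17, 48, 30]
  L1: h(32,6)=(32*31+6)%997=1 h(2,19)=(2*31+19)%997=81 h(91,17)=(91*31+17)%997=844 h(48,30)=(48*31+30)%997=521 -> [1, 81, 844, 521]
  L2: h(1,81)=(1*31+81)%997=112 h(844,521)=(844*31+521)%997=763 -> [112, 763]
  L3: h(112,763)=(112*31+763)%997=247 -> [247]
  root = 247 != target 776
Candidate C: set leaf[7] = 29 -> leaves = [32, 6, 2, 19, 73, 17, 48, 29]
  L0: [32, 6, 2, 19, 73, 17, 48, 29]
  L1: h(32,6)=(32*31+6)%997=1 h(2,19)=(2*31+19)%997=81 h(73,17)=(73*31+17)%997=286 h(48,29)=(48*31+29)%997=520 -> [1, 81, 286, 520]
  L2: h(1,81)=(1*31+81)%997=112 h(286,520)=(286*31+520)%997=413 -> [112, 413]
  L3: h(112,413)=(112*31+413)%997=894 -> [894]
  root = 894 != target 776
Candidate D: set leaf[1] = 37 -> leaves = [32, 37, 2, 19, 73, 17, 48, 30]
  L0: [32, 37, 2, 19, 73, 17, 48, 30]
  L1: h(32,37)=(32*31+37)%997=32 h(2,19)=(2*31+19)%997=81 h(73,17)=(73*31+17)%997=286 h(48,30)=(48*31+30)%997=521 -> [32, 81, 286, 521]
  L2: h(32,81)=(32*31+81)%997=76 h(286,521)=(286*31+521)%997=414 -> [76, 414]
  L3: h(76,414)=(76*31+414)%997=776 -> [776]
  root = 776 == target 776  ** MATCH **
Candidate D produces the target root.

Answer: D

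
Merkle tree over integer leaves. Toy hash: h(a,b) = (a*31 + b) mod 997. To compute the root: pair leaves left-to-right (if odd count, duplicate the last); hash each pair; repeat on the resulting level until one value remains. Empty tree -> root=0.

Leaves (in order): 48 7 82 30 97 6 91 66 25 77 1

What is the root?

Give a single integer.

Answer: 414

Derivation:
L0: [48, 7, 82, 30, 97, 6, 91, 66, 25, 77, 1]
L1: h(48,7)=(48*31+7)%997=498 h(82,30)=(82*31+30)%997=578 h(97,6)=(97*31+6)%997=22 h(91,66)=(91*31+66)%997=893 h(25,77)=(25*31+77)%997=852 h(1,1)=(1*31+1)%997=32 -> [498, 578, 22, 893, 852, 32]
L2: h(498,578)=(498*31+578)%997=64 h(22,893)=(22*31+893)%997=578 h(852,32)=(852*31+32)%997=522 -> [64, 578, 522]
L3: h(64,578)=(64*31+578)%997=568 h(522,522)=(522*31+522)%997=752 -> [568, 752]
L4: h(568,752)=(568*31+752)%997=414 -> [414]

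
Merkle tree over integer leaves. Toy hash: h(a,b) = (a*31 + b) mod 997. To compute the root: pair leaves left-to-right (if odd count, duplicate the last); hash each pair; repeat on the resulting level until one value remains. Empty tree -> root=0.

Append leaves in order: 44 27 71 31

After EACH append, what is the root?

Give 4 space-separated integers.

After append 44 (leaves=[44]):
  L0: [44]
  root=44
After append 27 (leaves=[44, 27]):
  L0: [44, 27]
  L1: h(44,27)=(44*31+27)%997=394 -> [394]
  root=394
After append 71 (leaves=[44, 27, 71]):
  L0: [44, 27, 71]
  L1: h(44,27)=(44*31+27)%997=394 h(71,71)=(71*31+71)%997=278 -> [394, 278]
  L2: h(394,278)=(394*31+278)%997=528 -> [528]
  root=528
After append 31 (leaves=[44, 27, 71, 31]):
  L0: [44, 27, 71, 31]
  L1: h(44,27)=(44*31+27)%997=394 h(71,31)=(71*31+31)%997=238 -> [394, 238]
  L2: h(394,238)=(394*31+238)%997=488 -> [488]
  root=488

Answer: 44 394 528 488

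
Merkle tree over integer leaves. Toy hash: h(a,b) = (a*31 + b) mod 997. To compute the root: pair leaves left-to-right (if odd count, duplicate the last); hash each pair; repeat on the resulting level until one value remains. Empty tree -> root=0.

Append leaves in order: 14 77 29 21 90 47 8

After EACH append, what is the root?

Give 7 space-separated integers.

After append 14 (leaves=[14]):
  L0: [14]
  root=14
After append 77 (leaves=[14, 77]):
  L0: [14, 77]
  L1: h(14,77)=(14*31+77)%997=511 -> [511]
  root=511
After append 29 (leaves=[14, 77, 29]):
  L0: [14, 77, 29]
  L1: h(14,77)=(14*31+77)%997=511 h(29,29)=(29*31+29)%997=928 -> [511, 928]
  L2: h(511,928)=(511*31+928)%997=817 -> [817]
  root=817
After append 21 (leaves=[14, 77, 29, 21]):
  L0: [14, 77, 29, 21]
  L1: h(14,77)=(14*31+77)%997=511 h(29,21)=(29*31+21)%997=920 -> [511, 920]
  L2: h(511,920)=(511*31+920)%997=809 -> [809]
  root=809
After append 90 (leaves=[14, 77, 29, 21, 90]):
  L0: [14, 77, 29, 21, 90]
  L1: h(14,77)=(14*31+77)%997=511 h(29,21)=(29*31+21)%997=920 h(90,90)=(90*31+90)%997=886 -> [511, 920, 886]
  L2: h(511,920)=(511*31+920)%997=809 h(886,886)=(886*31+886)%997=436 -> [809, 436]
  L3: h(809,436)=(809*31+436)%997=590 -> [590]
  root=590
After append 47 (leaves=[14, 77, 29, 21, 90, 47]):
  L0: [14, 77, 29, 21, 90, 47]
  L1: h(14,77)=(14*31+77)%997=511 h(29,21)=(29*31+21)%997=920 h(90,47)=(90*31+47)%997=843 -> [511, 920, 843]
  L2: h(511,920)=(511*31+920)%997=809 h(843,843)=(843*31+843)%997=57 -> [809, 57]
  L3: h(809,57)=(809*31+57)%997=211 -> [211]
  root=211
After append 8 (leaves=[14, 77, 29, 21, 90, 47, 8]):
  L0: [14, 77, 29, 21, 90, 47, 8]
  L1: h(14,77)=(14*31+77)%997=511 h(29,21)=(29*31+21)%997=920 h(90,47)=(90*31+47)%997=843 h(8,8)=(8*31+8)%997=256 -> [511, 920, 843, 256]
  L2: h(511,920)=(511*31+920)%997=809 h(843,256)=(843*31+256)%997=467 -> [809, 467]
  L3: h(809,467)=(809*31+467)%997=621 -> [621]
  root=621

Answer: 14 511 817 809 590 211 621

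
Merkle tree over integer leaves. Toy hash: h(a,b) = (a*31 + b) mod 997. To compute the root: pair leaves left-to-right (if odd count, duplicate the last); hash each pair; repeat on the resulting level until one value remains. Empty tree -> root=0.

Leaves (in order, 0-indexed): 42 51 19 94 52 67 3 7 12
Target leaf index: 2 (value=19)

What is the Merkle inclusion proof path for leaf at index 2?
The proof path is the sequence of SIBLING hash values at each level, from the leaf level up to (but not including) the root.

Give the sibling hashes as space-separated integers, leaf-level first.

L0 (leaves): [42, 51, 19, 94, 52, 67, 3, 7, 12], target index=2
L1: h(42,51)=(42*31+51)%997=356 [pair 0] h(19,94)=(19*31+94)%997=683 [pair 1] h(52,67)=(52*31+67)%997=682 [pair 2] h(3,7)=(3*31+7)%997=100 [pair 3] h(12,12)=(12*31+12)%997=384 [pair 4] -> [356, 683, 682, 100, 384]
  Sibling for proof at L0: 94
L2: h(356,683)=(356*31+683)%997=752 [pair 0] h(682,100)=(682*31+100)%997=305 [pair 1] h(384,384)=(384*31+384)%997=324 [pair 2] -> [752, 305, 324]
  Sibling for proof at L1: 356
L3: h(752,305)=(752*31+305)%997=686 [pair 0] h(324,324)=(324*31+324)%997=398 [pair 1] -> [686, 398]
  Sibling for proof at L2: 305
L4: h(686,398)=(686*31+398)%997=727 [pair 0] -> [727]
  Sibling for proof at L3: 398
Root: 727
Proof path (sibling hashes from leaf to root): [94, 356, 305, 398]

Answer: 94 356 305 398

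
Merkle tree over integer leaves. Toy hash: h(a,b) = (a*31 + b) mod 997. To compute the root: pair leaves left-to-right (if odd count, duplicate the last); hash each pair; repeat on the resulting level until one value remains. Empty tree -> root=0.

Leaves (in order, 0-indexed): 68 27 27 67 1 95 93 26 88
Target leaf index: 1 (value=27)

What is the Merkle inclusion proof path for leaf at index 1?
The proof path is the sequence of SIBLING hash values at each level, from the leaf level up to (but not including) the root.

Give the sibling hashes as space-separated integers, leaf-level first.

Answer: 68 904 833 260

Derivation:
L0 (leaves): [68, 27, 27, 67, 1, 95, 93, 26, 88], target index=1
L1: h(68,27)=(68*31+27)%997=141 [pair 0] h(27,67)=(27*31+67)%997=904 [pair 1] h(1,95)=(1*31+95)%997=126 [pair 2] h(93,26)=(93*31+26)%997=915 [pair 3] h(88,88)=(88*31+88)%997=822 [pair 4] -> [141, 904, 126, 915, 822]
  Sibling for proof at L0: 68
L2: h(141,904)=(141*31+904)%997=290 [pair 0] h(126,915)=(126*31+915)%997=833 [pair 1] h(822,822)=(822*31+822)%997=382 [pair 2] -> [290, 833, 382]
  Sibling for proof at L1: 904
L3: h(290,833)=(290*31+833)%997=850 [pair 0] h(382,382)=(382*31+382)%997=260 [pair 1] -> [850, 260]
  Sibling for proof at L2: 833
L4: h(850,260)=(850*31+260)%997=688 [pair 0] -> [688]
  Sibling for proof at L3: 260
Root: 688
Proof path (sibling hashes from leaf to root): [68, 904, 833, 260]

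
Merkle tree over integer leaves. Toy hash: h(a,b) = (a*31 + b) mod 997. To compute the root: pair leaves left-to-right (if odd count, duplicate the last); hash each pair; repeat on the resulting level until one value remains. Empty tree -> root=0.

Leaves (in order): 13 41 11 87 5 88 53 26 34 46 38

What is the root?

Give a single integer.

L0: [13, 41, 11, 87, 5, 88, 53, 26, 34, 46, 38]
L1: h(13,41)=(13*31+41)%997=444 h(11,87)=(11*31+87)%997=428 h(5,88)=(5*31+88)%997=243 h(53,26)=(53*31+26)%997=672 h(34,46)=(34*31+46)%997=103 h(38,38)=(38*31+38)%997=219 -> [444, 428, 243, 672, 103, 219]
L2: h(444,428)=(444*31+428)%997=234 h(243,672)=(243*31+672)%997=229 h(103,219)=(103*31+219)%997=421 -> [234, 229, 421]
L3: h(234,229)=(234*31+229)%997=504 h(421,421)=(421*31+421)%997=511 -> [504, 511]
L4: h(504,511)=(504*31+511)%997=183 -> [183]

Answer: 183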